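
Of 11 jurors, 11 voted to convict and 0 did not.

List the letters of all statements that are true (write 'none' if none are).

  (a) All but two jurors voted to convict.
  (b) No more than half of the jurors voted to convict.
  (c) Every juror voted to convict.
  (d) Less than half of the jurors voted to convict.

|A| = 11, |A ∩ B| = 11, |A ∖ B| = 0.
(a) |A ∖ B| = 2: fails.
(b) |A ∩ B| ≤ |A ∖ B|: fails.
(c) A ⊆ B, i.e. every element of A is in B (|A ∖ B| = 0): holds.
(d) |A ∩ B| < |A ∖ B|: fails.

(c)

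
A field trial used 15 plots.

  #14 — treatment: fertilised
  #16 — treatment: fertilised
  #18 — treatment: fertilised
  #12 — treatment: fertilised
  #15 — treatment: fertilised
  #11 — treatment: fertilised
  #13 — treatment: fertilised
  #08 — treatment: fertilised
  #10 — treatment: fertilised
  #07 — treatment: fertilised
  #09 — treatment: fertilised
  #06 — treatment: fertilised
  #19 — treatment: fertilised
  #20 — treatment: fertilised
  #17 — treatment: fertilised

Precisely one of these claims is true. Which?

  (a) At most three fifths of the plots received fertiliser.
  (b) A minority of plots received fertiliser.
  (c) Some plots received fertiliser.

(c)

|A| = 15, |A ∩ B| = 15, |A ∖ B| = 0.
(a) requires |A ∩ B| / |A| ≤ 3/5: false.
(b) requires |A ∩ B| < |A ∖ B|: false.
(c) requires A ∩ B ≠ ∅ (|A ∩ B| ≥ 1): true.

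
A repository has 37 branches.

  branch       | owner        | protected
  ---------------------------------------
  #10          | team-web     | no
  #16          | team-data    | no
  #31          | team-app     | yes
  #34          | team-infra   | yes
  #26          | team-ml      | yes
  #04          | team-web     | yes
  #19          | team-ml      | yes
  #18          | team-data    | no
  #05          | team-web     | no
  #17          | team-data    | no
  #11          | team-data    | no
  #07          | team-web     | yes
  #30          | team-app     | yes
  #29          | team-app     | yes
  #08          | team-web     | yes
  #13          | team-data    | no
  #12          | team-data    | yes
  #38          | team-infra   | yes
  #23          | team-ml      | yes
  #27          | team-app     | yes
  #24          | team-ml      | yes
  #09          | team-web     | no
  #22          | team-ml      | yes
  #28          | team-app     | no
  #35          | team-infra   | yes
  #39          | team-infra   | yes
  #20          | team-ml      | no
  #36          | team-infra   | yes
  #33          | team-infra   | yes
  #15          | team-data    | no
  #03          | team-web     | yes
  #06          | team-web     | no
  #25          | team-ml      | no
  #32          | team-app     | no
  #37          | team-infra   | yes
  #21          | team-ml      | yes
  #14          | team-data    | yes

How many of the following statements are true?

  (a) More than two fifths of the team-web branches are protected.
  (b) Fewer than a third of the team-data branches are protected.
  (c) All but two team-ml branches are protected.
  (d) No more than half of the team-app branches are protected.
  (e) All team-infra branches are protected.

4

(a) team-web: |A| = 8, |A ∩ B| = 4; needs |A ∩ B| / |A| > 2/5 — true.
(b) team-data: |A| = 8, |A ∩ B| = 2; needs |A ∩ B| / |A| < 1/3 — true.
(c) team-ml: |A| = 8, |A ∩ B| = 6; needs |A ∖ B| = 2 — true.
(d) team-app: |A| = 6, |A ∩ B| = 4; needs |A ∩ B| ≤ |A ∖ B| — false.
(e) team-infra: |A| = 7, |A ∩ B| = 7; needs A ⊆ B, i.e. every element of A is in B (|A ∖ B| = 0) — true.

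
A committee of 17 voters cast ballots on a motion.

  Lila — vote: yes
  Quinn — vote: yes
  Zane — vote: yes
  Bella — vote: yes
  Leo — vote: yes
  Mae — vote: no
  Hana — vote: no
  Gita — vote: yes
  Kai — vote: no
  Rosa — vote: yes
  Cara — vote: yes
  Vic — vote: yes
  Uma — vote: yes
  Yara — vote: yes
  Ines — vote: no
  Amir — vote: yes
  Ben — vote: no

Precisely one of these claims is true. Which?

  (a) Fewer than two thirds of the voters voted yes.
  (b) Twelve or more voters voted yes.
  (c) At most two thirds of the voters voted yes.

|A| = 17, |A ∩ B| = 12, |A ∖ B| = 5.
(a) requires |A ∩ B| / |A| < 2/3: false.
(b) requires |A ∩ B| ≥ 12: true.
(c) requires |A ∩ B| / |A| ≤ 2/3: false.

(b)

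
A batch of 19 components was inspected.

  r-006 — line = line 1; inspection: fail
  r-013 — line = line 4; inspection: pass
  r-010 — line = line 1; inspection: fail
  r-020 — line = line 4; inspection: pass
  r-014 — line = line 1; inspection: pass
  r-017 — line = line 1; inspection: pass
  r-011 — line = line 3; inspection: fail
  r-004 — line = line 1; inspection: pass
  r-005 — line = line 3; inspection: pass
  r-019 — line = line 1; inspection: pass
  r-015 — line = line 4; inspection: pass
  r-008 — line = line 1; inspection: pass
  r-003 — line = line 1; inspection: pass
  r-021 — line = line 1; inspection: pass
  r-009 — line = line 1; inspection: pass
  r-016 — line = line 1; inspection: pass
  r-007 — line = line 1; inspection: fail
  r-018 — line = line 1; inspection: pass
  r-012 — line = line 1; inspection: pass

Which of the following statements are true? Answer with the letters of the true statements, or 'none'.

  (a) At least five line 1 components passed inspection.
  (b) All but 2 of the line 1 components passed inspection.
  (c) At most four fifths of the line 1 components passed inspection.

|A| = 14, |A ∩ B| = 11, |A ∖ B| = 3.
(a) |A ∩ B| ≥ 5: holds.
(b) |A ∖ B| = 2: fails.
(c) |A ∩ B| / |A| ≤ 4/5: holds.

(a), (c)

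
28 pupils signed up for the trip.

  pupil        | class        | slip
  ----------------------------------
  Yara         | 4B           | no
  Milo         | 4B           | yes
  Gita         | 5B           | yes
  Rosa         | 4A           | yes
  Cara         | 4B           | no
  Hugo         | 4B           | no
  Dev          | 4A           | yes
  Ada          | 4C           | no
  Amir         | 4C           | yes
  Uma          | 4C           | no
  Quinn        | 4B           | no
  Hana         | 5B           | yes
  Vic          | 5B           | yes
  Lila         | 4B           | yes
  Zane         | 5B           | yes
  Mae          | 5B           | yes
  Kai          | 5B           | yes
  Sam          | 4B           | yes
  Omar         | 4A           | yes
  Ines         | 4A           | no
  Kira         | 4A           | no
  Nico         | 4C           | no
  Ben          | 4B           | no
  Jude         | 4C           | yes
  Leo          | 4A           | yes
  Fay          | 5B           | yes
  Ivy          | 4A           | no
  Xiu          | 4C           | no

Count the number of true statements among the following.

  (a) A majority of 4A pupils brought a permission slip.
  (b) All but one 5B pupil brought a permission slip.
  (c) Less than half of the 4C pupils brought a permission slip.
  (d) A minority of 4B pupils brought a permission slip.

3

(a) 4A: |A| = 7, |A ∩ B| = 4; needs |A ∩ B| > |A ∖ B| — true.
(b) 5B: |A| = 7, |A ∩ B| = 7; needs |A ∖ B| = 1 — false.
(c) 4C: |A| = 6, |A ∩ B| = 2; needs |A ∩ B| < |A ∖ B| — true.
(d) 4B: |A| = 8, |A ∩ B| = 3; needs |A ∩ B| < |A ∖ B| — true.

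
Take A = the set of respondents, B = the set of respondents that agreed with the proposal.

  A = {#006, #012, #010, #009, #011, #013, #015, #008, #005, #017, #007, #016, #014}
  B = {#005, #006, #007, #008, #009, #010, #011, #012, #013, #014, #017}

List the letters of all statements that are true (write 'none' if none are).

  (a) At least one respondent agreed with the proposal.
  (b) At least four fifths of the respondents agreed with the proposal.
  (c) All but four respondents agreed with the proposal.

(a), (b)

|A| = 13, |A ∩ B| = 11, |A ∖ B| = 2.
(a) A ∩ B ≠ ∅ (|A ∩ B| ≥ 1): holds.
(b) |A ∩ B| / |A| ≥ 4/5: holds.
(c) |A ∖ B| = 4: fails.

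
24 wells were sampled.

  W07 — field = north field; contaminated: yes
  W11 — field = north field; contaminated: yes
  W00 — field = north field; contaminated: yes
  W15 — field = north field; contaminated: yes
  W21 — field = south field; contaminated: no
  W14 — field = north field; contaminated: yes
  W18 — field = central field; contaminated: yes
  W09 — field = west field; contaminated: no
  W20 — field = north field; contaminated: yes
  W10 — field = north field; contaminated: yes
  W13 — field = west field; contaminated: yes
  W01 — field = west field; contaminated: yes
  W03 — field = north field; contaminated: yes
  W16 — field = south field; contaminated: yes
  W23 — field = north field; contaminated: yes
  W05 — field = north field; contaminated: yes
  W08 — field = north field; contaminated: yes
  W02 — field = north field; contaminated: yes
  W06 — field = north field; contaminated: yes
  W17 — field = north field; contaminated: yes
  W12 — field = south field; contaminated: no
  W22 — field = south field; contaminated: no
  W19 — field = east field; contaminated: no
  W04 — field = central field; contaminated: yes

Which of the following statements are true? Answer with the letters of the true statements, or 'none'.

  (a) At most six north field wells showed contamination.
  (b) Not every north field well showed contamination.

|A| = 14, |A ∩ B| = 14, |A ∖ B| = 0.
(a) |A ∩ B| ≤ 6: fails.
(b) A ⊄ B (|A ∖ B| ≥ 1): fails.

none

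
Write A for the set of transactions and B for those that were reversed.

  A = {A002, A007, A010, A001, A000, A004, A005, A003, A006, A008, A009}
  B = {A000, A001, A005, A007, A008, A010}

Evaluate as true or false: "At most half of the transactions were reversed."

False

Truth condition: |A ∩ B| ≤ |A ∖ B|.
A (the restrictor) = {A002, A007, A010, A001, A000, A004, A005, A003, A006, A008, A009}, |A| = 11.
A ∩ B = {A007, A010, A001, A000, A005, A008}, so |A ∩ B| = 6.
A ∖ B = {A002, A004, A003, A006, A009}, so |A ∖ B| = 5.
6 > 5, so the statement is false.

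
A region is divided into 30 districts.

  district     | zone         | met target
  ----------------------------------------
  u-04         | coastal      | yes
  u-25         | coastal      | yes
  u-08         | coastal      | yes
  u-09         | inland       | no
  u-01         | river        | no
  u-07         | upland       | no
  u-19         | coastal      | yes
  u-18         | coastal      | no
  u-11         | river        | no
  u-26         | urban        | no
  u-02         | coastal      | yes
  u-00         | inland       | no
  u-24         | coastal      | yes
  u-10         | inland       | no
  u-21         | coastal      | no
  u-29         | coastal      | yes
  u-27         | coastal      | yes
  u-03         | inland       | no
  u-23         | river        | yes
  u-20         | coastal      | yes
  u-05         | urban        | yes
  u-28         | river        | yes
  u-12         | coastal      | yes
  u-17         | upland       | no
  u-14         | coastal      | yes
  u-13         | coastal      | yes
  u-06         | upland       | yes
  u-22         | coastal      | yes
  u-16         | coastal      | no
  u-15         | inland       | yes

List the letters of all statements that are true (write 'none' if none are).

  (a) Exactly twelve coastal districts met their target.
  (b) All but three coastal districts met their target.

(b)

|A| = 16, |A ∩ B| = 13, |A ∖ B| = 3.
(a) |A ∩ B| = 12: fails.
(b) |A ∖ B| = 3: holds.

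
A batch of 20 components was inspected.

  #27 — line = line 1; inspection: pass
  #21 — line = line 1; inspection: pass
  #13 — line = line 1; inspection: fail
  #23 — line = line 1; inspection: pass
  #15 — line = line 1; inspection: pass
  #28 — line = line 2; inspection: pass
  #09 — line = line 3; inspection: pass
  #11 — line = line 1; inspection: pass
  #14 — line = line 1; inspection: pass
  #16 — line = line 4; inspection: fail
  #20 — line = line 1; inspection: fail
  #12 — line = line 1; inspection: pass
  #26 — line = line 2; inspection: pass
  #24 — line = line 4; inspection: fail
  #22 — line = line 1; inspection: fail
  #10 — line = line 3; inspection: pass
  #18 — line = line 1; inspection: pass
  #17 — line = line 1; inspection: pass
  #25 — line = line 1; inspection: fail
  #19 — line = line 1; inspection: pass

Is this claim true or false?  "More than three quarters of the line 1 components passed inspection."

False

'More than three quarters of the line 1 components passed inspection' holds iff |A ∩ B| / |A| > 3/4.
A (the restrictor) = {#27, #21, #13, #23, #15, #11, #14, #20, #12, #22, #18, #17, #25, #19}, |A| = 14.
A ∩ B = {#27, #21, #23, #15, #11, #14, #12, #18, #17, #19}, so |A ∩ B| = 10.
A ∖ B = {#13, #20, #22, #25}, so |A ∖ B| = 4.
|A ∩ B|/|A| = 10/14, so the statement is false.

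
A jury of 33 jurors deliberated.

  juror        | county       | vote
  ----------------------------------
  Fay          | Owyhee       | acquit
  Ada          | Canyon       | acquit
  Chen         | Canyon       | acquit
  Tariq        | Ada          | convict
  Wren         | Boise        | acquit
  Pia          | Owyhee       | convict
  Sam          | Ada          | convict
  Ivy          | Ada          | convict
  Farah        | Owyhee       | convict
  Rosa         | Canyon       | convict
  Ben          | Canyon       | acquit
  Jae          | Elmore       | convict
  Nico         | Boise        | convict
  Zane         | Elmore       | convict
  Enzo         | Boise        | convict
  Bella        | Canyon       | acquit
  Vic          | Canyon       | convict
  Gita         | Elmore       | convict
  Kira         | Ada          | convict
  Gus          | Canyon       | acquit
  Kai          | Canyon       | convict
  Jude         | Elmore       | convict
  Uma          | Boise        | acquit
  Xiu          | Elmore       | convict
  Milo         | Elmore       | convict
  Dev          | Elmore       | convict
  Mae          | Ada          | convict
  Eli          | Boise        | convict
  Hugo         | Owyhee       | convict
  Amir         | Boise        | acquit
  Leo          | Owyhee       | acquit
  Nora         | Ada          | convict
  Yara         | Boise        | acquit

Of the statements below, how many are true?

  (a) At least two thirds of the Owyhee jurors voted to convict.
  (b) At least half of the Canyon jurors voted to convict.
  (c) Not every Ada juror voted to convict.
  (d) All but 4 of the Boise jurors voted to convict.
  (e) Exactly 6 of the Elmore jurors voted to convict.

(a) Owyhee: |A| = 5, |A ∩ B| = 3; needs |A ∩ B| / |A| ≥ 2/3 — false.
(b) Canyon: |A| = 8, |A ∩ B| = 3; needs |A ∩ B| ≥ |A ∖ B| — false.
(c) Ada: |A| = 6, |A ∩ B| = 6; needs A ⊄ B (|A ∖ B| ≥ 1) — false.
(d) Boise: |A| = 7, |A ∩ B| = 3; needs |A ∖ B| = 4 — true.
(e) Elmore: |A| = 7, |A ∩ B| = 7; needs |A ∩ B| = 6 — false.

1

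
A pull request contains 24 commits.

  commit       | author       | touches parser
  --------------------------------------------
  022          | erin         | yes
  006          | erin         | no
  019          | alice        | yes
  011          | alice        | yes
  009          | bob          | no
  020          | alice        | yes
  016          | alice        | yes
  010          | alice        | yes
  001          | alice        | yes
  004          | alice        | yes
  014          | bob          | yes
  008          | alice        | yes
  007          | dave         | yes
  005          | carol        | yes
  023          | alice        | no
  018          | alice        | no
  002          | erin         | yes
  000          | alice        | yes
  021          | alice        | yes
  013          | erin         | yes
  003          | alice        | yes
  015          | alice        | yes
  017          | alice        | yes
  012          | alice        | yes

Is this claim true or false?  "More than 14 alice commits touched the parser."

False

'More than 14 alice commits touched the parser' holds iff |A ∩ B| > 14.
|A| = 16, |A ∩ B| = 14, |A ∖ B| = 2.
|A ∩ B| = 14, so the statement is false.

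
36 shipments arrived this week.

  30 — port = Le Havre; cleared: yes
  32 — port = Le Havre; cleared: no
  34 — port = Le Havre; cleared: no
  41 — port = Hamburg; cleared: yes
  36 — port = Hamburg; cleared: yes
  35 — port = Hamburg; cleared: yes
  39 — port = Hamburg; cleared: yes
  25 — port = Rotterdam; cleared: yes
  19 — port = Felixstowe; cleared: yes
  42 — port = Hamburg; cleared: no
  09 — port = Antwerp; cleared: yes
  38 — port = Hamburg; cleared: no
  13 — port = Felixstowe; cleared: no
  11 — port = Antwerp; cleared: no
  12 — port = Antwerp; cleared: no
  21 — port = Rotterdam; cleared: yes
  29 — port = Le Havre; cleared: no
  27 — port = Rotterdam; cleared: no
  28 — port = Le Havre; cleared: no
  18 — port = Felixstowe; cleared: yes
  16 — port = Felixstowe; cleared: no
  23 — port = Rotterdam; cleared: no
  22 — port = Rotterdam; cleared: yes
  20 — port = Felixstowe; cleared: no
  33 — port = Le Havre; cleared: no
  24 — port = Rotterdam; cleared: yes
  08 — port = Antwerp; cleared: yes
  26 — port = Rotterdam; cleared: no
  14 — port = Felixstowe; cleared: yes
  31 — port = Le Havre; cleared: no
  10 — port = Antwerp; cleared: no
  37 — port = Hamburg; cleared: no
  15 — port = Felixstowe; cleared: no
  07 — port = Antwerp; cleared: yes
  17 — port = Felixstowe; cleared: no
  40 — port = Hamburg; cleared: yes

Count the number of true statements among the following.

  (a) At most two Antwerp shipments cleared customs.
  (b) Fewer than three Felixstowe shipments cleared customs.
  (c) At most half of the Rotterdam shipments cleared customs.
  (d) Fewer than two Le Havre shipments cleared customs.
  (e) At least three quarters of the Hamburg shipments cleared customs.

1

(a) Antwerp: |A| = 6, |A ∩ B| = 3; needs |A ∩ B| ≤ 2 — false.
(b) Felixstowe: |A| = 8, |A ∩ B| = 3; needs |A ∩ B| < 3 — false.
(c) Rotterdam: |A| = 7, |A ∩ B| = 4; needs |A ∩ B| ≤ |A ∖ B| — false.
(d) Le Havre: |A| = 7, |A ∩ B| = 1; needs |A ∩ B| < 2 — true.
(e) Hamburg: |A| = 8, |A ∩ B| = 5; needs |A ∩ B| / |A| ≥ 3/4 — false.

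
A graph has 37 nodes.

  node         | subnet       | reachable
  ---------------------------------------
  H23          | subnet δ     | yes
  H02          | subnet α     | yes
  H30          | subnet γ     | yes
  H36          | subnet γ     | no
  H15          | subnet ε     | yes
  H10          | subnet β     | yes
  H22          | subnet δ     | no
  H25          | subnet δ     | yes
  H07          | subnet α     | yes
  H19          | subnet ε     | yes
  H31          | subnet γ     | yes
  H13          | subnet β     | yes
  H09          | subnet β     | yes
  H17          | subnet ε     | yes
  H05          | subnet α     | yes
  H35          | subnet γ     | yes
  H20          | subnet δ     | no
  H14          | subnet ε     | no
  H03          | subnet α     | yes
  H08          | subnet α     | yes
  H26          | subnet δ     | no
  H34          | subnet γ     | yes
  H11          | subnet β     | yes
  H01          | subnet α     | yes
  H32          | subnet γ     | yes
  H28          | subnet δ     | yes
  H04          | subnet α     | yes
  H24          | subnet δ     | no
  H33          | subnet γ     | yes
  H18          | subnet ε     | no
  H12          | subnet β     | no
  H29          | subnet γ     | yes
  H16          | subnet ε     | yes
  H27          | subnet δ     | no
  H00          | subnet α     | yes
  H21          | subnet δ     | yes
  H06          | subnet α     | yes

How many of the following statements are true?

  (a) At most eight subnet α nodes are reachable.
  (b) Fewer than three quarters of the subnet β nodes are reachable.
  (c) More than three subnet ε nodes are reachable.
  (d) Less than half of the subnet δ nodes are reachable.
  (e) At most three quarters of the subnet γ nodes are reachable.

2

(a) subnet α: |A| = 9, |A ∩ B| = 9; needs |A ∩ B| ≤ 8 — false.
(b) subnet β: |A| = 5, |A ∩ B| = 4; needs |A ∩ B| / |A| < 3/4 — false.
(c) subnet ε: |A| = 6, |A ∩ B| = 4; needs |A ∩ B| > 3 — true.
(d) subnet δ: |A| = 9, |A ∩ B| = 4; needs |A ∩ B| < |A ∖ B| — true.
(e) subnet γ: |A| = 8, |A ∩ B| = 7; needs |A ∩ B| / |A| ≤ 3/4 — false.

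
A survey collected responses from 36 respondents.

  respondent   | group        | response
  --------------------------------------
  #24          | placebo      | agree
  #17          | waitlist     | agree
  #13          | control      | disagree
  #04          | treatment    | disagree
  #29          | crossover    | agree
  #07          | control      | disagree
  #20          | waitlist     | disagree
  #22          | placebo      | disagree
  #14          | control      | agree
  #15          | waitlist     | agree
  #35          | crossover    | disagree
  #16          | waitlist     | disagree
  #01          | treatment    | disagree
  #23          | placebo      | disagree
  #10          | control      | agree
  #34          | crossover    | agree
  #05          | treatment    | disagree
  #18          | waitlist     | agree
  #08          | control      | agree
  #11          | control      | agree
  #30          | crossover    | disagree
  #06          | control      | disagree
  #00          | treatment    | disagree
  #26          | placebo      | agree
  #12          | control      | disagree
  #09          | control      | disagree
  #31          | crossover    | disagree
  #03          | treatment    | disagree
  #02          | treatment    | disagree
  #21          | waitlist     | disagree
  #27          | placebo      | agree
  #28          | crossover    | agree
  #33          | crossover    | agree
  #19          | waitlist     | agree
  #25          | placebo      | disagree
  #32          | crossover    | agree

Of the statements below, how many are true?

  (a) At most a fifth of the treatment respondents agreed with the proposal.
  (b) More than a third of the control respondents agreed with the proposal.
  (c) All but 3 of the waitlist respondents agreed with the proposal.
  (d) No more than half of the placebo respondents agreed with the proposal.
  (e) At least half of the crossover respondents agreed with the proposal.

(a) treatment: |A| = 6, |A ∩ B| = 0; needs |A ∩ B| / |A| ≤ 1/5 — true.
(b) control: |A| = 9, |A ∩ B| = 4; needs |A ∩ B| / |A| > 1/3 — true.
(c) waitlist: |A| = 7, |A ∩ B| = 4; needs |A ∖ B| = 3 — true.
(d) placebo: |A| = 6, |A ∩ B| = 3; needs |A ∩ B| ≤ |A ∖ B| — true.
(e) crossover: |A| = 8, |A ∩ B| = 5; needs |A ∩ B| ≥ |A ∖ B| — true.

5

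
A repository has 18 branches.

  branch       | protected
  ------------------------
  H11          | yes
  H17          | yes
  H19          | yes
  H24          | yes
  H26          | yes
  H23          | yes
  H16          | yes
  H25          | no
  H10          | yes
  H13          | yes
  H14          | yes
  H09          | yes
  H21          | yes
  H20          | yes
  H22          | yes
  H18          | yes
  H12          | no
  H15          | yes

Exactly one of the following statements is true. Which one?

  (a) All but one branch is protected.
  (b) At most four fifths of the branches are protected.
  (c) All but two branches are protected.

(c)

|A| = 18, |A ∩ B| = 16, |A ∖ B| = 2.
(a) requires |A ∖ B| = 1: false.
(b) requires |A ∩ B| / |A| ≤ 4/5: false.
(c) requires |A ∖ B| = 2: true.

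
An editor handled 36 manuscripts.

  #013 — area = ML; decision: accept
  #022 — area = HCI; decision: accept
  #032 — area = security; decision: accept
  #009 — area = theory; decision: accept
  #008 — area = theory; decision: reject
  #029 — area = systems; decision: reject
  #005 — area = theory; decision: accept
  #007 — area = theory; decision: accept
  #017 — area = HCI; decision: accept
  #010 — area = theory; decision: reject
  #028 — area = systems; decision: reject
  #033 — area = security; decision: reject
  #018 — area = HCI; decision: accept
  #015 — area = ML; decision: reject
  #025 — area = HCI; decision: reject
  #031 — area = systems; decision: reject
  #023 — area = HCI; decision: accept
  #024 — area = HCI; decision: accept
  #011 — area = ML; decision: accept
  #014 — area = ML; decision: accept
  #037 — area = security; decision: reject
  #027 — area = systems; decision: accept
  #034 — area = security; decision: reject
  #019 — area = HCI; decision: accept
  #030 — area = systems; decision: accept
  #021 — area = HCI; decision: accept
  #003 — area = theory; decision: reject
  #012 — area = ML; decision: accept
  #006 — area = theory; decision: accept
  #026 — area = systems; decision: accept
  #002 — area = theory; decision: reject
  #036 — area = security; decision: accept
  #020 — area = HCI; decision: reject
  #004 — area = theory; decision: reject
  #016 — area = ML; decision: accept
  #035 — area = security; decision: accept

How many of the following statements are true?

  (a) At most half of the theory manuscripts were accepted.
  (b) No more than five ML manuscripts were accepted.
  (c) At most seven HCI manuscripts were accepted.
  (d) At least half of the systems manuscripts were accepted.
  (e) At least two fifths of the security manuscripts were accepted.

5

(a) theory: |A| = 9, |A ∩ B| = 4; needs |A ∩ B| ≤ |A ∖ B| — true.
(b) ML: |A| = 6, |A ∩ B| = 5; needs |A ∩ B| ≤ 5 — true.
(c) HCI: |A| = 9, |A ∩ B| = 7; needs |A ∩ B| ≤ 7 — true.
(d) systems: |A| = 6, |A ∩ B| = 3; needs |A ∩ B| ≥ |A ∖ B| — true.
(e) security: |A| = 6, |A ∩ B| = 3; needs |A ∩ B| / |A| ≥ 2/5 — true.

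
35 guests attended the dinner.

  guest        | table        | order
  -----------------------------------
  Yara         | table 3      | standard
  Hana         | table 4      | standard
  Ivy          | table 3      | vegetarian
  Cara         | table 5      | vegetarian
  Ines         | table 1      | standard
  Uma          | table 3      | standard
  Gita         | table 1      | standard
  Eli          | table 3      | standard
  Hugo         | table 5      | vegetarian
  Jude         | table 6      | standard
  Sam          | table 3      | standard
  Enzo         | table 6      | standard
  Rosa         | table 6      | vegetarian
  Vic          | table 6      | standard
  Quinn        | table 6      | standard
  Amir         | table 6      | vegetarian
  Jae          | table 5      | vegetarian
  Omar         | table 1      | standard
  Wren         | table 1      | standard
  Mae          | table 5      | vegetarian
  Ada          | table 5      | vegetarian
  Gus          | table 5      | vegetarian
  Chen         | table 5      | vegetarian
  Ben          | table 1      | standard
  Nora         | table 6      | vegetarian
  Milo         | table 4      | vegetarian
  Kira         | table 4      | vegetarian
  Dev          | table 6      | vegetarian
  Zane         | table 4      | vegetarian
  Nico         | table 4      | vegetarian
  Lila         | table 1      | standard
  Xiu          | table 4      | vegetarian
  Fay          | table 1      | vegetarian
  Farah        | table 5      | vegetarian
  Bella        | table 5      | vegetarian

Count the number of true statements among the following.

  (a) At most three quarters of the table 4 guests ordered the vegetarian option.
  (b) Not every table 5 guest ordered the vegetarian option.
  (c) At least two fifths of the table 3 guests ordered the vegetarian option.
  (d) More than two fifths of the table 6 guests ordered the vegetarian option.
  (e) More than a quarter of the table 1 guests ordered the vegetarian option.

1

(a) table 4: |A| = 6, |A ∩ B| = 5; needs |A ∩ B| / |A| ≤ 3/4 — false.
(b) table 5: |A| = 9, |A ∩ B| = 9; needs A ⊄ B (|A ∖ B| ≥ 1) — false.
(c) table 3: |A| = 5, |A ∩ B| = 1; needs |A ∩ B| / |A| ≥ 2/5 — false.
(d) table 6: |A| = 8, |A ∩ B| = 4; needs |A ∩ B| / |A| > 2/5 — true.
(e) table 1: |A| = 7, |A ∩ B| = 1; needs |A ∩ B| / |A| > 1/4 — false.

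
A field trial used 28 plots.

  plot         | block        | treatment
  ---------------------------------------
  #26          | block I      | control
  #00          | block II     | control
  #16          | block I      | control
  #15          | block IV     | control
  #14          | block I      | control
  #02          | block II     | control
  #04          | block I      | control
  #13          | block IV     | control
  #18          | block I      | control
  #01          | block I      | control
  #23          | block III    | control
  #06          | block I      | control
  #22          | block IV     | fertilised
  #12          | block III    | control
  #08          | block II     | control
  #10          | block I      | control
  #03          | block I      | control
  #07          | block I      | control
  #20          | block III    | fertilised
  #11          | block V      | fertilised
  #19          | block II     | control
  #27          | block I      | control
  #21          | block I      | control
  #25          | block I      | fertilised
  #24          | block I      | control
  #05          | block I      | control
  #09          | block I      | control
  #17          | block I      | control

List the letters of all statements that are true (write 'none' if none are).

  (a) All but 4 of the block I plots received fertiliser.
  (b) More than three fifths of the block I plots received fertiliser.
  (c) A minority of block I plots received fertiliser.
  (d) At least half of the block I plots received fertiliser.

|A| = 17, |A ∩ B| = 1, |A ∖ B| = 16.
(a) |A ∖ B| = 4: fails.
(b) |A ∩ B| / |A| > 3/5: fails.
(c) |A ∩ B| < |A ∖ B|: holds.
(d) |A ∩ B| ≥ |A ∖ B|: fails.

(c)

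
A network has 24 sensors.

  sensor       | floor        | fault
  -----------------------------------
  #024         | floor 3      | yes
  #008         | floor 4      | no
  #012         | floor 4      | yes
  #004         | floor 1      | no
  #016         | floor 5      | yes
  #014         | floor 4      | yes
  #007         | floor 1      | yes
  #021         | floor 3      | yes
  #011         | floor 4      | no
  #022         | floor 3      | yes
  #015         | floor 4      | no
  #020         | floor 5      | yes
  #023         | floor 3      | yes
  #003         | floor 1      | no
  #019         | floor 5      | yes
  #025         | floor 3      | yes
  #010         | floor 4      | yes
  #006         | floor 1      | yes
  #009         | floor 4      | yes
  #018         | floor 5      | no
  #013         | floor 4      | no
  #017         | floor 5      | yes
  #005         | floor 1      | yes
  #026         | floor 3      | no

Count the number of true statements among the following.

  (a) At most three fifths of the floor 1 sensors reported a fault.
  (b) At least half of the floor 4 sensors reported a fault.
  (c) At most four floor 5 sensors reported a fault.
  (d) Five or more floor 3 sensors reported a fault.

(a) floor 1: |A| = 5, |A ∩ B| = 3; needs |A ∩ B| / |A| ≤ 3/5 — true.
(b) floor 4: |A| = 8, |A ∩ B| = 4; needs |A ∩ B| ≥ |A ∖ B| — true.
(c) floor 5: |A| = 5, |A ∩ B| = 4; needs |A ∩ B| ≤ 4 — true.
(d) floor 3: |A| = 6, |A ∩ B| = 5; needs |A ∩ B| ≥ 5 — true.

4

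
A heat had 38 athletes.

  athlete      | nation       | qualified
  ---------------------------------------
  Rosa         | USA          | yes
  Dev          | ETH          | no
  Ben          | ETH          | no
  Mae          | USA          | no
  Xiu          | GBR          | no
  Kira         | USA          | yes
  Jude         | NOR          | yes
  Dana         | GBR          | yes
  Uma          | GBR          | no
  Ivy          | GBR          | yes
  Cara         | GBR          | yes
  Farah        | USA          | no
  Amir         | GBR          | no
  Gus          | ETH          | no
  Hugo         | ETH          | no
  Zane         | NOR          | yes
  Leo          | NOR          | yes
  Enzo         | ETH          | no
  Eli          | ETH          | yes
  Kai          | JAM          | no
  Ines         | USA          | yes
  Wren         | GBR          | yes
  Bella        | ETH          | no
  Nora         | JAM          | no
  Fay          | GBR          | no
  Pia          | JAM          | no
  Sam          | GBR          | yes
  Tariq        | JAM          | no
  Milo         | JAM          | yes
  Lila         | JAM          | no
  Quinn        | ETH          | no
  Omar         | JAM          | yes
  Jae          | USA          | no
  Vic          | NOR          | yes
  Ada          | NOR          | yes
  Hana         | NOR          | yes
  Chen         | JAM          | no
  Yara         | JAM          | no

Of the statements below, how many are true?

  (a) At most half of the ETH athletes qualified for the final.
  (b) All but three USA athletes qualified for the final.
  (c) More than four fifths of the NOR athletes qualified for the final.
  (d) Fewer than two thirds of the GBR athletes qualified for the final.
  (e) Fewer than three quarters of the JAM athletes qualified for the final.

(a) ETH: |A| = 8, |A ∩ B| = 1; needs |A ∩ B| ≤ |A ∖ B| — true.
(b) USA: |A| = 6, |A ∩ B| = 3; needs |A ∖ B| = 3 — true.
(c) NOR: |A| = 6, |A ∩ B| = 6; needs |A ∩ B| / |A| > 4/5 — true.
(d) GBR: |A| = 9, |A ∩ B| = 5; needs |A ∩ B| / |A| < 2/3 — true.
(e) JAM: |A| = 9, |A ∩ B| = 2; needs |A ∩ B| / |A| < 3/4 — true.

5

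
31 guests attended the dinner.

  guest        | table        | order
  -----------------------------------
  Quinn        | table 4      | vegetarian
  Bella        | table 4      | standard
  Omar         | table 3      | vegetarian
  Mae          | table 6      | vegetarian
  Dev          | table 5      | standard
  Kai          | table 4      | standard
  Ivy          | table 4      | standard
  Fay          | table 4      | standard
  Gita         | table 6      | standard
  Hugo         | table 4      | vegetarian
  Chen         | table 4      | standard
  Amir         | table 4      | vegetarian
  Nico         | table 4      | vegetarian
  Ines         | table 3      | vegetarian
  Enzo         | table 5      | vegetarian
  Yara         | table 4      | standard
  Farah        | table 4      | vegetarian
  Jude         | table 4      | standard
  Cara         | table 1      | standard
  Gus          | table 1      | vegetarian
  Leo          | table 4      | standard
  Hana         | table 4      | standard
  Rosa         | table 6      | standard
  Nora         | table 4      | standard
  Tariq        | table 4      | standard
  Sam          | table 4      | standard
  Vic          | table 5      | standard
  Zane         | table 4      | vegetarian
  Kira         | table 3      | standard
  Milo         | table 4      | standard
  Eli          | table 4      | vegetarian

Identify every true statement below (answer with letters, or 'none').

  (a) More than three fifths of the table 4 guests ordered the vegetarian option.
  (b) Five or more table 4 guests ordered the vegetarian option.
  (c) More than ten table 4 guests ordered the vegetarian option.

(b)

|A| = 20, |A ∩ B| = 7, |A ∖ B| = 13.
(a) |A ∩ B| / |A| > 3/5: fails.
(b) |A ∩ B| ≥ 5: holds.
(c) |A ∩ B| > 10: fails.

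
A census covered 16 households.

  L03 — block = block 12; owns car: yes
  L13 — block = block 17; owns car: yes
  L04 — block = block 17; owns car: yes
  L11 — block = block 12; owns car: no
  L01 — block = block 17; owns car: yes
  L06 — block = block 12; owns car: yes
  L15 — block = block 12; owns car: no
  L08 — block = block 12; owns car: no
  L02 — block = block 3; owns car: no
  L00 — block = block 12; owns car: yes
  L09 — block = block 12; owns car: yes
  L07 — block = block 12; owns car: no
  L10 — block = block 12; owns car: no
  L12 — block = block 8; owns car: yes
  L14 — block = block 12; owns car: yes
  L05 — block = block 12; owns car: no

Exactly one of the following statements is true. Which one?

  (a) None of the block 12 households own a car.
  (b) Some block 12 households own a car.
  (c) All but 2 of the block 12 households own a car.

|A| = 11, |A ∩ B| = 5, |A ∖ B| = 6.
(a) requires A ∩ B = ∅ (|A ∩ B| = 0): false.
(b) requires A ∩ B ≠ ∅ (|A ∩ B| ≥ 1): true.
(c) requires |A ∖ B| = 2: false.

(b)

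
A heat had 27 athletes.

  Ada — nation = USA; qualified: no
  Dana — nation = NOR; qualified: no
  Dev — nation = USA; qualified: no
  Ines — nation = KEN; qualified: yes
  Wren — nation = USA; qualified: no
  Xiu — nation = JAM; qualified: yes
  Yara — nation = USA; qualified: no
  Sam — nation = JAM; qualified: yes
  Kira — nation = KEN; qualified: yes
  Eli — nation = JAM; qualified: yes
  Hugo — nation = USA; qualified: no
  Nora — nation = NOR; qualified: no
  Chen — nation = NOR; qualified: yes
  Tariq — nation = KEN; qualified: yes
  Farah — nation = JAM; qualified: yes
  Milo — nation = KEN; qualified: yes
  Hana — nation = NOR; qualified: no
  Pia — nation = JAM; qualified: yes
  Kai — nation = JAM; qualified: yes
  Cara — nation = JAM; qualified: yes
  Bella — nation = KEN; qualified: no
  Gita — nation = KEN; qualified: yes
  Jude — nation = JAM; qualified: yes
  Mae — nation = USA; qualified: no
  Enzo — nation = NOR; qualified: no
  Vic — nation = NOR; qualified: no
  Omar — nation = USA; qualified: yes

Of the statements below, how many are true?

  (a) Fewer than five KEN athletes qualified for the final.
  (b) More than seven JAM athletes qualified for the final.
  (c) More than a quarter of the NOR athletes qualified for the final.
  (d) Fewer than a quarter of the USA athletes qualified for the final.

(a) KEN: |A| = 6, |A ∩ B| = 5; needs |A ∩ B| < 5 — false.
(b) JAM: |A| = 8, |A ∩ B| = 8; needs |A ∩ B| > 7 — true.
(c) NOR: |A| = 6, |A ∩ B| = 1; needs |A ∩ B| / |A| > 1/4 — false.
(d) USA: |A| = 7, |A ∩ B| = 1; needs |A ∩ B| / |A| < 1/4 — true.

2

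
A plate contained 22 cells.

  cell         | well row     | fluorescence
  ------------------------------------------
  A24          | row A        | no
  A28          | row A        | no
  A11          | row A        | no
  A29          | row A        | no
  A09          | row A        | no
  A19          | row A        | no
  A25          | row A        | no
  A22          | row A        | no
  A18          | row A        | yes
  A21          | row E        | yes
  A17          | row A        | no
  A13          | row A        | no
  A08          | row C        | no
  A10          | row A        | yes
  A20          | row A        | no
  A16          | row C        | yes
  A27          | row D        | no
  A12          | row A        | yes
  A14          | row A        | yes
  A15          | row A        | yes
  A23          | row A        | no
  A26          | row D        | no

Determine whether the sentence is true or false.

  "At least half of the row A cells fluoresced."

False

'At least half of the row A cells fluoresced' holds iff |A ∩ B| ≥ |A ∖ B|.
|A| = 17, |A ∩ B| = 5, |A ∖ B| = 12.
5 < 12, so the statement is false.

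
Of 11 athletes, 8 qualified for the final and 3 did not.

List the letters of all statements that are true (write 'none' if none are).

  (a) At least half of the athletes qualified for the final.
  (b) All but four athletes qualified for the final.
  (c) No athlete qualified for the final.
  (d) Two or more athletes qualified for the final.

|A| = 11, |A ∩ B| = 8, |A ∖ B| = 3.
(a) |A ∩ B| ≥ |A ∖ B|: holds.
(b) |A ∖ B| = 4: fails.
(c) A ∩ B = ∅ (|A ∩ B| = 0): fails.
(d) |A ∩ B| ≥ 2: holds.

(a), (d)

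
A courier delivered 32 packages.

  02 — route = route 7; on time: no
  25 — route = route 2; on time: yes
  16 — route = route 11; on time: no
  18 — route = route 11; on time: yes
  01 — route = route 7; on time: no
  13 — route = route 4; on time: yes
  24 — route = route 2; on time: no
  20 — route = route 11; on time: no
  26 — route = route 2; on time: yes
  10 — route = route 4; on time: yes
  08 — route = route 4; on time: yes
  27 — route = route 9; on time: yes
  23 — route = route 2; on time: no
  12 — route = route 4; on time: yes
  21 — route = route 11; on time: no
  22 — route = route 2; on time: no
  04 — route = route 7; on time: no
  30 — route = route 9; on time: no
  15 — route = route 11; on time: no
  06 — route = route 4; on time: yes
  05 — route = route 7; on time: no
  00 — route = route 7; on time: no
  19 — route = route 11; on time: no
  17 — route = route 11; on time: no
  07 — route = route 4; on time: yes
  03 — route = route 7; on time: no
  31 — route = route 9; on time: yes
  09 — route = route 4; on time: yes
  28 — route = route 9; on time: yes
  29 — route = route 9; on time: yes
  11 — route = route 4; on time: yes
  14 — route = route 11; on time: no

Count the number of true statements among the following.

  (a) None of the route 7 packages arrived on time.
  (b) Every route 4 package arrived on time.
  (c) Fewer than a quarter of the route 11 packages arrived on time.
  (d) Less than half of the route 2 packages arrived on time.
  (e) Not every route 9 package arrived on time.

5

(a) route 7: |A| = 6, |A ∩ B| = 0; needs A ∩ B = ∅ (|A ∩ B| = 0) — true.
(b) route 4: |A| = 8, |A ∩ B| = 8; needs A ⊆ B, i.e. every element of A is in B (|A ∖ B| = 0) — true.
(c) route 11: |A| = 8, |A ∩ B| = 1; needs |A ∩ B| / |A| < 1/4 — true.
(d) route 2: |A| = 5, |A ∩ B| = 2; needs |A ∩ B| < |A ∖ B| — true.
(e) route 9: |A| = 5, |A ∩ B| = 4; needs A ⊄ B (|A ∖ B| ≥ 1) — true.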